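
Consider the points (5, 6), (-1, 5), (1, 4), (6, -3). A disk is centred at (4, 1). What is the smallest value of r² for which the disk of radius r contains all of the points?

41

The required radius is the distance from (4, 1) to the farthest point.
Squared distances: 26, 41, 18, 20.
Maximum is 41, attained at (-1, 5).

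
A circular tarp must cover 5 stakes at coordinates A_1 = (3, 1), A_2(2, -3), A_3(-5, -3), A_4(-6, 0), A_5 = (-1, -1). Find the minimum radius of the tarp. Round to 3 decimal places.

The minimum enclosing circle is determined by three boundary points: A_1, A_3, A_4.
Their circumcentre is (-10/7, -1/7) with r² = 1025/49.
The farthest remaining point A_2 is at distance² 976/49 ≤ 1025/49.
r = √(1025/49) ≈ 4.574.

4.574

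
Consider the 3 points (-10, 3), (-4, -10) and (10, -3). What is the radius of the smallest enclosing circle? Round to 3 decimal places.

Call the three points A, B, C in the order given.
Side lengths²: AB² = 205, AC² = 436, BC² = 245.
Since AC² = 436 < 245 + 205 = 450, the triangle is acute, so the smallest enclosing circle is the circumcircle.
Circumcentre = (-0.09375, -0.3125), r² = 109.1064453125.
r = √(109.1064453125) ≈ 10.445.

10.445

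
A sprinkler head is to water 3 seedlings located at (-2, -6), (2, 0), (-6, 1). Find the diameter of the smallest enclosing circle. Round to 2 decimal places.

9.01

Call the three points A, B, C in the order given.
Side lengths²: AB² = 52, AC² = 65, BC² = 65.
Since BC² = 65 < 65 + 52 = 117, the triangle is acute, so the smallest enclosing circle is the circumcircle.
Circumcentre = (-2.25, -1.5), r² = 20.3125.
Diameter = 2r = 2√(20.3125) ≈ 9.01.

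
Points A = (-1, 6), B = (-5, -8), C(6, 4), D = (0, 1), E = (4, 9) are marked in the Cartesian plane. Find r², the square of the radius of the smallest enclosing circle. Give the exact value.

The farthest pair is B–E with squared distance 370. The circle on this segment as diameter has centre (-0.5, 0.5) and r² = 370/4 = 92.5.
Check A: distance² to centre = 30.5 ≤ 92.5, so it lies inside.
All remaining points lie in this disk, and no smaller disk contains both endpoints, so this is the minimum enclosing circle.

92.5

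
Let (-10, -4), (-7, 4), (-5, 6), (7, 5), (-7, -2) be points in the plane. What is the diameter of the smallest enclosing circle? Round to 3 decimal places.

By Welzl's lemma the MEC is supported by two points (diametrically opposite) or three points (on a circumcircle).
The farthest pair is (-10, -4)–(7, 5) with squared distance 370. The circle on this segment as diameter has centre (-1.5, 0.5) and r² = 370/4 = 92.5.
Check (-7, 4): distance² to centre = 42.5 ≤ 92.5, so it lies inside.
All remaining points lie in this disk, and no smaller disk contains both endpoints, so this is the minimum enclosing circle.
Diameter = 2r = 2√(92.5) ≈ 19.235.

19.235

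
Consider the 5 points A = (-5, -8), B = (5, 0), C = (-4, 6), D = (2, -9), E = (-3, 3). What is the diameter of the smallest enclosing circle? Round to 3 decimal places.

16.155

The farthest pair is C–D with squared distance 261. The circle on this segment as diameter has centre (-1, -1.5) and r² = 261/4 = 65.25.
Check A: distance² to centre = 58.25 ≤ 65.25, so it lies inside.
All remaining points lie in this disk, and no smaller disk contains both endpoints, so this is the minimum enclosing circle.
Diameter = 2r = 2√(65.25) ≈ 16.155.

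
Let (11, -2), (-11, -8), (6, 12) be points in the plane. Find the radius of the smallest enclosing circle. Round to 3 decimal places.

Call the three points A, B, C in the order given.
Side lengths²: AB² = 520, AC² = 221, BC² = 689.
Since BC² = 689 < 520 + 221 = 741, the triangle is acute, so the smallest enclosing circle is the circumcircle.
Circumcentre = (-45/26, 35/26), r² = 4505/26.
r = √(4505/26) ≈ 13.163.

13.163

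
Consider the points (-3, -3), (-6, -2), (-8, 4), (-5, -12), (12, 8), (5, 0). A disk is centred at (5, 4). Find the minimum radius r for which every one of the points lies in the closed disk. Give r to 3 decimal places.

The required radius is the distance from (5, 4) to the farthest point.
Squared distances: 113, 157, 169, 356, 65, 16.
Maximum is 356, attained at (-5, -12).
r = √356 ≈ 18.868.

18.868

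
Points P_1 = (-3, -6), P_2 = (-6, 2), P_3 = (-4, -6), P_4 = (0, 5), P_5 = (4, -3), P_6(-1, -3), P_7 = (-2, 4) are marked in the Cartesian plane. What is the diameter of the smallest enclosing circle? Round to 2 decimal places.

11.77

A smallest enclosing disk is always determined by at most three of the input points on its boundary.
The minimum enclosing circle is determined by three boundary points: P_3, P_4, P_5.
Their circumcentre is (-27/19, -27/38) with r² = 50005/1444.
The farthest remaining point P_1 is at distance² 44001/1444 ≤ 50005/1444.
Diameter = 2r = 2√(50005/1444) ≈ 11.77.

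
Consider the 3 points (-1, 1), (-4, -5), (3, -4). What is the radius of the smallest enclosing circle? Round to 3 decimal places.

Call the three points A, B, C in the order given.
Side lengths²: AB² = 45, AC² = 41, BC² = 50.
Since BC² = 50 < 45 + 41 = 86, the triangle is acute, so the smallest enclosing circle is the circumcircle.
Circumcentre = (-19/26, -75/26), r² = 5125/338.
r = √(5125/338) ≈ 3.894.

3.894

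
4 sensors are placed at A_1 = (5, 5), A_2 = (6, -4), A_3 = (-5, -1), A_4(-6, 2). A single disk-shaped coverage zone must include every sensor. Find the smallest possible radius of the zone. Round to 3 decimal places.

6.790

A smallest enclosing disk is always determined by at most three of the input points on its boundary.
The minimum enclosing circle is determined by three boundary points: A_1, A_2, A_4.
Their circumcentre is (8/17, -1/17) with r² = 13325/289.
The farthest remaining point A_3 is at distance² 8905/289 ≤ 13325/289.
r = √(13325/289) ≈ 6.790.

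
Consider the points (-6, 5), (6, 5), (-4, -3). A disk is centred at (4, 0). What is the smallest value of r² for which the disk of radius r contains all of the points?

The required radius is the distance from (4, 0) to the farthest point.
Squared distances: 125, 29, 73.
Maximum is 125, attained at (-6, 5).

125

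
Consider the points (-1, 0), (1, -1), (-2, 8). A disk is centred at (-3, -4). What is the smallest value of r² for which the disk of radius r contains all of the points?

The required radius is the distance from (-3, -4) to the farthest point.
Squared distances: 20, 25, 145.
Maximum is 145, attained at (-2, 8).

145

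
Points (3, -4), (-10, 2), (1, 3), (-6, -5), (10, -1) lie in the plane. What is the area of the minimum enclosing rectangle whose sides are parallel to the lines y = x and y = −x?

230

In coordinates u = x + y, v = x − y the rectangle is axis-aligned; the map (x,y)→(u,v) scales areas by 2.
u-values: -1, -8, 4, -11, 9; range = 9 − (-11) = 20.
v-values: 7, -12, -2, -1, 11; range = 11 − (-12) = 23.
Area = (20 × 23) / 2 = 230.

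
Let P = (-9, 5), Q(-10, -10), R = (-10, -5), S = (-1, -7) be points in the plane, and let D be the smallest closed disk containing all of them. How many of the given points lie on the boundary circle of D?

3

The minimum enclosing circle is determined by three boundary points: P, Q, S.
Their circumcentre is (-82/11, -29/11) with r² = 7345/121.
The farthest remaining point R is at distance² 1460/121 ≤ 7345/121.
The points at distance exactly r from the centre are P, Q, S — 3 points.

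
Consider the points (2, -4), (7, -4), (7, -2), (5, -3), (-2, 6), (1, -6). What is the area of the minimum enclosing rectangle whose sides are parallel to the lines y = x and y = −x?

In coordinates u = x + y, v = x − y the rectangle is axis-aligned; the map (x,y)→(u,v) scales areas by 2.
u-values: -2, 3, 5, 2, 4, -5; range = 5 − (-5) = 10.
v-values: 6, 11, 9, 8, -8, 7; range = 11 − (-8) = 19.
Area = (10 × 19) / 2 = 95.

95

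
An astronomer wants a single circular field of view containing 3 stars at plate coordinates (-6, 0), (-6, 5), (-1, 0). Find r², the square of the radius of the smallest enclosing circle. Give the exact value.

12.5

Call the three points A, B, C in the order given.
Side lengths²: AB² = 25, AC² = 25, BC² = 50.
Since BC² = 50 ≥ 25 + 25 = 50, the angle opposite BC is not acute, so the smallest enclosing circle has BC as diameter.
Centre = midpoint of BC = (-3.5, 2.5), r² = 50/4 = 12.5.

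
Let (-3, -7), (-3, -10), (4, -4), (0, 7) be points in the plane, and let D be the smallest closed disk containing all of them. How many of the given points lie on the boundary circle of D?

A smallest enclosing disk is always determined by at most three of the input points on its boundary.
The farthest pair is (-3, -10)–(0, 7) with squared distance 298. The circle on this segment as diameter has centre (-1.5, -1.5) and r² = 298/4 = 74.5.
Check (-3, -7): distance² to centre = 32.5 ≤ 74.5, so it lies inside.
All remaining points lie in this disk, and no smaller disk contains both endpoints, so this is the minimum enclosing circle.
The points at distance exactly r from the centre are (-3, -10), (0, 7) — 2 points.

2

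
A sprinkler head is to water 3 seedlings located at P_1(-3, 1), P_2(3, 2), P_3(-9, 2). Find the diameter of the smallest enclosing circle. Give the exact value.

12

Side lengths²: P_1P_2² = 37, P_1P_3² = 37, P_2P_3² = 144.
Since P_2P_3² = 144 ≥ 37 + 37 = 74, the angle opposite P_2P_3 is not acute, so the smallest enclosing circle has P_2P_3 as diameter.
Centre = midpoint of P_2P_3 = (-3, 2), r² = 144/4 = 36.
Diameter = 2r = 2√36 = 12.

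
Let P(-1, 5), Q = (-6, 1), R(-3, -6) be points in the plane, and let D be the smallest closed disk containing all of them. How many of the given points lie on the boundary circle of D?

Side lengths²: PQ² = 41, PR² = 125, QR² = 58.
Since PR² = 125 ≥ 58 + 41 = 99, the angle opposite PR is not acute, so the smallest enclosing circle has PR as diameter.
Centre = midpoint of PR = (-2, -0.5), r² = 125/4 = 31.25.
The points at distance exactly r from the centre are P, R — 2 points.

2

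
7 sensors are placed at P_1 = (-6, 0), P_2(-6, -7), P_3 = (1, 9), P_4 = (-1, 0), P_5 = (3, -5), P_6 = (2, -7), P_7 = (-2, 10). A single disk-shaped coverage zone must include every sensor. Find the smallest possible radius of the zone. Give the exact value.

The minimum enclosing circle is determined by three boundary points: P_2, P_6, P_7.
Their circumcentre is (-2, 35/34) with r² = 93025/1156.
The farthest remaining point P_3 is at distance² 83845/1156 ≤ 93025/1156.
r = √(93025/1156) = 305/34.

305/34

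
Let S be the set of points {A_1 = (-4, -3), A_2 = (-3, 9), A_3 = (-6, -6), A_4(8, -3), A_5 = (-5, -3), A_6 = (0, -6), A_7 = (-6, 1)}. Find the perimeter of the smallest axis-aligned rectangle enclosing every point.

58

Width = max x − min x = 8 − (-6) = 14.
Height = max y − min y = 9 − (-6) = 15.
Perimeter = 2(14 + 15) = 58.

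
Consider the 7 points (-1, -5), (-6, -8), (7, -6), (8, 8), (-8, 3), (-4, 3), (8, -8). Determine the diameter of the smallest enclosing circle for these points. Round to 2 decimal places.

21.26

By Welzl's lemma the MEC is supported by two points (diametrically opposite) or three points (on a circumcircle).
The farthest pair is (-6, -8)–(8, 8) with squared distance 452. The circle on this segment as diameter has centre (1, 0) and r² = 452/4 = 113.
Check (-1, -5): distance² to centre = 29 ≤ 113, so it lies inside.
All remaining points lie in this disk, and no smaller disk contains both endpoints, so this is the minimum enclosing circle.
Diameter = 2r = 2√113 ≈ 21.26.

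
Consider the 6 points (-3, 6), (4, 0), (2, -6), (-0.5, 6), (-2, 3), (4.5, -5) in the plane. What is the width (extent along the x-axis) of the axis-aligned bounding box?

max x = 4.5, min x = -3, so width = 7.5.

7.5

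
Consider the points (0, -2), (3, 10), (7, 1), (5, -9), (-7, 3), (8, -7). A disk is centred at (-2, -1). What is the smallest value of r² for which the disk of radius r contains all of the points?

146

The required radius is the distance from (-2, -1) to the farthest point.
Squared distances: 5, 146, 85, 113, 41, 136.
Maximum is 146, attained at (3, 10).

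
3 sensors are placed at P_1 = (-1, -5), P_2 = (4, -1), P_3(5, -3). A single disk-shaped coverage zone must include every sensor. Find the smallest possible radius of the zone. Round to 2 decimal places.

3.23

Side lengths²: P_1P_2² = 41, P_1P_3² = 40, P_2P_3² = 5.
Since P_1P_2² = 41 < 40 + 5 = 45, the triangle is acute, so the smallest enclosing circle is the circumcircle.
Circumcentre = (25/14, -47/14), r² = 1025/98.
r = √(1025/98) ≈ 3.23.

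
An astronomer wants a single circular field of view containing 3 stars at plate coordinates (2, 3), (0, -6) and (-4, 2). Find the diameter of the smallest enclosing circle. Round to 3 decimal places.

Call the three points A, B, C in the order given.
Side lengths²: AB² = 85, AC² = 37, BC² = 80.
Since AB² = 85 < 80 + 37 = 117, the triangle is acute, so the smallest enclosing circle is the circumcircle.
Circumcentre = (-5/13, -31/26), r² = 15725/676.
Diameter = 2r = 2√(15725/676) ≈ 9.646.

9.646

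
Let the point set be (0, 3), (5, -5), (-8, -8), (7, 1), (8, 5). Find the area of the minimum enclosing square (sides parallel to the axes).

256

The bounding box has width 16 and height 13.
An axis-aligned square enclosing the set must have side ≥ max(width, height).
So the minimum side is max(16, 13) = 16.
Area = 16² = 256.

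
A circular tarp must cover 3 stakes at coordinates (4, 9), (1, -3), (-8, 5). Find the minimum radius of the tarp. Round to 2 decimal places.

Call the three points A, B, C in the order given.
Side lengths²: AB² = 153, AC² = 160, BC² = 145.
Since AC² = 160 < 153 + 145 = 298, the triangle is acute, so the smallest enclosing circle is the circumcircle.
Circumcentre = (-21/22, 85/22), r² = 12325/242.
r = √(12325/242) ≈ 7.14.

7.14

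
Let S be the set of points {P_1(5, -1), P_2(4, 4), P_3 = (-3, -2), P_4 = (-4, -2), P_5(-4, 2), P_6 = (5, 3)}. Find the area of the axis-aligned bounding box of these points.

x ranges over [-4, 5], width 9.
y ranges over [-2, 4], height 6.
Area = 9 × 6 = 54.

54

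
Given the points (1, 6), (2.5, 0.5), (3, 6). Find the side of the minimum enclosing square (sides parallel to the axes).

5.5

The bounding box has width 2 and height 5.5.
An axis-aligned square enclosing the set must have side ≥ max(width, height).
So the minimum side is max(2, 5.5) = 5.5.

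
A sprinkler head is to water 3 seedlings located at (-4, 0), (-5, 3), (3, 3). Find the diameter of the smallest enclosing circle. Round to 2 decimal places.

8.03

Call the three points A, B, C in the order given.
Side lengths²: AB² = 10, AC² = 58, BC² = 64.
Since BC² = 64 < 58 + 10 = 68, the triangle is acute, so the smallest enclosing circle is the circumcircle.
Circumcentre = (-1, 8/3), r² = 145/9.
Diameter = 2r = 2√(145/9) ≈ 8.03.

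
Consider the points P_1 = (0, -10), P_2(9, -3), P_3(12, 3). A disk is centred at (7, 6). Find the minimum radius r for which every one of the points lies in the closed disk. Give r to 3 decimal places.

The required radius is the distance from (7, 6) to the farthest point.
Squared distances: 305, 85, 34.
Maximum is 305, attained at P_1.
r = √305 ≈ 17.464.

17.464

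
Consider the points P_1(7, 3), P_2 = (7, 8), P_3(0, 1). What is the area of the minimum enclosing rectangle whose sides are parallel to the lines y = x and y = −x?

35

In coordinates u = x + y, v = x − y the rectangle is axis-aligned; the map (x,y)→(u,v) scales areas by 2.
u-values: 10, 15, 1; range = 15 − 1 = 14.
v-values: 4, -1, -1; range = 4 − (-1) = 5.
Area = (14 × 5) / 2 = 35.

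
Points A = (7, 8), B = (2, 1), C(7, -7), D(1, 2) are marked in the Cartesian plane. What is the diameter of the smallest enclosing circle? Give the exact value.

15

The minimum enclosing circle of a finite set is fixed by two of the points (as a diameter) or three (as a circumcircle).
The farthest pair is A–C with squared distance 225. The circle on this segment as diameter has centre (7, 0.5) and r² = 225/4 = 56.25.
Check B: distance² to centre = 25.25 ≤ 56.25, so it lies inside.
All remaining points lie in this disk, and no smaller disk contains both endpoints, so this is the minimum enclosing circle.
Diameter = 2r = 2√(56.25) = 15.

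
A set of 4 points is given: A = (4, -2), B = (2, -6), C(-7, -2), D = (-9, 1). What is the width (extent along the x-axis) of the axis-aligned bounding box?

13

max x = 4, min x = -9, so width = 13.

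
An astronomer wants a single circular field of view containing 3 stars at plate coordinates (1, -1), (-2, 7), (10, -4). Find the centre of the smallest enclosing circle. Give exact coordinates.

Call the three points A, B, C in the order given.
Side lengths²: AB² = 73, AC² = 90, BC² = 265.
Since BC² = 265 ≥ 90 + 73 = 163, the angle opposite BC is not acute, so the smallest enclosing circle has BC as diameter.
Centre = midpoint of BC = (4, 1.5), r² = 265/4 = 66.25.
Centre = (4, 1.5).

(4, 1.5)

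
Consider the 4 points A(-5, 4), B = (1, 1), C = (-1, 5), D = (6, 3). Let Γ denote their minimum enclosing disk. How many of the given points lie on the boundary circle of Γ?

The farthest pair is A–D with squared distance 122. The circle on this segment as diameter has centre (0.5, 3.5) and r² = 122/4 = 30.5.
Check B: distance² to centre = 6.5 ≤ 30.5, so it lies inside.
All remaining points lie in this disk, and no smaller disk contains both endpoints, so this is the minimum enclosing circle.
The points at distance exactly r from the centre are A, D — 2 points.

2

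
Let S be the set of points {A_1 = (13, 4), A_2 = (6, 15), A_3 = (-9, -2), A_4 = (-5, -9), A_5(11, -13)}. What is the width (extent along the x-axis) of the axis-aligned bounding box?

max x = 13, min x = -9, so width = 22.

22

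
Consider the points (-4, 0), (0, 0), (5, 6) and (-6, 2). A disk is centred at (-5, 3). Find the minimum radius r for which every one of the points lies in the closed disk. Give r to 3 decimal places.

The required radius is the distance from (-5, 3) to the farthest point.
Squared distances: 10, 34, 109, 2.
Maximum is 109, attained at (5, 6).
r = √109 ≈ 10.440.

10.440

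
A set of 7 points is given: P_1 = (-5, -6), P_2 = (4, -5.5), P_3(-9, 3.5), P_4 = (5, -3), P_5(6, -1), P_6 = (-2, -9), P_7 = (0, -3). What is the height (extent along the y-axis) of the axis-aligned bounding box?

max y = 3.5, min y = -9, so height = 12.5.

12.5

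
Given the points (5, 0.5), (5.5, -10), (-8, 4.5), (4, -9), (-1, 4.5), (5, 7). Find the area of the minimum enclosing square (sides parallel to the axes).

The bounding box has width 13.5 and height 17.
An axis-aligned square enclosing the set must have side ≥ max(width, height).
So the minimum side is max(13.5, 17) = 17.
Area = 17² = 289.

289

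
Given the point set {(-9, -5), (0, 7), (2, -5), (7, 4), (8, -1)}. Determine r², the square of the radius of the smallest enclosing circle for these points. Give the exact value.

84.25

The minimum enclosing circle of a finite set is fixed by two of the points (as a diameter) or three (as a circumcircle).
The farthest pair is (-9, -5)–(7, 4) with squared distance 337. The circle on this segment as diameter has centre (-1, -0.5) and r² = 337/4 = 84.25.
Check (0, 7): distance² to centre = 57.25 ≤ 84.25, so it lies inside.
All remaining points lie in this disk, and no smaller disk contains both endpoints, so this is the minimum enclosing circle.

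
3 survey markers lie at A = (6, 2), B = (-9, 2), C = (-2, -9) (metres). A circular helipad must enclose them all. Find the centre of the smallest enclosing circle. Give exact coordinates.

(-1.5, -21/22)

Side lengths²: AB² = 225, AC² = 185, BC² = 170.
Since AB² = 225 < 185 + 170 = 355, the triangle is acute, so the smallest enclosing circle is the circumcircle.
Circumcentre = (-1.5, -21/22), r² = 15725/242.
Centre = (-1.5, -21/22).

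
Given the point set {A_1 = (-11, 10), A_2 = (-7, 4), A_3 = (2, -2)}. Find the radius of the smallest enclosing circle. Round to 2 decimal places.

Side lengths²: A_1A_2² = 52, A_1A_3² = 313, A_2A_3² = 117.
Since A_1A_3² = 313 ≥ 117 + 52 = 169, the angle opposite A_1A_3 is not acute, so the smallest enclosing circle has A_1A_3 as diameter.
Centre = midpoint of A_1A_3 = (-4.5, 4), r² = 313/4 = 78.25.
r = √(78.25) ≈ 8.85.

8.85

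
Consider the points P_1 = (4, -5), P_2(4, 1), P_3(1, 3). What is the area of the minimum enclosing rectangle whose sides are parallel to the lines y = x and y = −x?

33

In coordinates u = x + y, v = x − y the rectangle is axis-aligned; the map (x,y)→(u,v) scales areas by 2.
u-values: -1, 5, 4; range = 5 − (-1) = 6.
v-values: 9, 3, -2; range = 9 − (-2) = 11.
Area = (6 × 11) / 2 = 33.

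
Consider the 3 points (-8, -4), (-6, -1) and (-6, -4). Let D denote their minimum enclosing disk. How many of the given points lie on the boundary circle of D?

3

Call the three points A, B, C in the order given.
Side lengths²: AB² = 13, AC² = 4, BC² = 9.
Since AB² = 13 ≥ 9 + 4 = 13, the angle opposite AB is not acute, so the smallest enclosing circle has AB as diameter.
Centre = midpoint of AB = (-7, -2.5), r² = 13/4 = 3.25.
The points at distance exactly r from the centre are (-8, -4), (-6, -1), (-6, -4) — 3 points.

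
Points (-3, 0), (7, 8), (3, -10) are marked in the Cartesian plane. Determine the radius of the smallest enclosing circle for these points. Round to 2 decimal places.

Call the three points A, B, C in the order given.
Side lengths²: AB² = 164, AC² = 136, BC² = 340.
Since BC² = 340 ≥ 164 + 136 = 300, the angle opposite BC is not acute, so the smallest enclosing circle has BC as diameter.
Centre = midpoint of BC = (5, -1), r² = 340/4 = 85.
r = √85 ≈ 9.22.

9.22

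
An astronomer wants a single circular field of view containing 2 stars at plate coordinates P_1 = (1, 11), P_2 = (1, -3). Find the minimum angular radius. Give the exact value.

7

The smallest circle enclosing two points has them as diameter endpoints.
Centre = midpoint = (1, 4); r² = |P_1P_2|²/4 = 196/4 = 49.
r = √49 = 7.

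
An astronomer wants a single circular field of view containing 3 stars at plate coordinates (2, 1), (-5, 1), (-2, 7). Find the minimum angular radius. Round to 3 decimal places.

Call the three points A, B, C in the order given.
Side lengths²: AB² = 49, AC² = 52, BC² = 45.
Since AC² = 52 < 49 + 45 = 94, the triangle is acute, so the smallest enclosing circle is the circumcircle.
Circumcentre = (-1.5, 3), r² = 16.25.
r = √(16.25) ≈ 4.031.

4.031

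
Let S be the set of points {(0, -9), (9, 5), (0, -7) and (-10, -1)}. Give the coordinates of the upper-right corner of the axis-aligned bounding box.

x-range [-10, 9], y-range [-9, 5].
The upper-right corner is (9, 5).

(9, 5)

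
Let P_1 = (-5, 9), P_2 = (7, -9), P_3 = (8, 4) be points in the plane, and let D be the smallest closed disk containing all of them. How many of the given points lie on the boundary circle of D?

2

Side lengths²: P_1P_2² = 468, P_1P_3² = 194, P_2P_3² = 170.
Since P_1P_2² = 468 ≥ 194 + 170 = 364, the angle opposite P_1P_2 is not acute, so the smallest enclosing circle has P_1P_2 as diameter.
Centre = midpoint of P_1P_2 = (1, 0), r² = 468/4 = 117.
The points at distance exactly r from the centre are P_1, P_2 — 2 points.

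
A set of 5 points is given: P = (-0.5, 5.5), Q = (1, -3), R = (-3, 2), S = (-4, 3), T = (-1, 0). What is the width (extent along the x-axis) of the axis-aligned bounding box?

5

max x = 1, min x = -4, so width = 5.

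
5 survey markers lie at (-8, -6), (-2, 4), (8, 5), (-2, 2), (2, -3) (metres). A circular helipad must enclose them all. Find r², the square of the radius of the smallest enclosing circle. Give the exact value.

By Welzl's lemma the MEC is supported by two points (diametrically opposite) or three points (on a circumcircle).
The farthest pair is (-8, -6)–(8, 5) with squared distance 377. The circle on this segment as diameter has centre (0, -0.5) and r² = 377/4 = 94.25.
Check (-2, 4): distance² to centre = 24.25 ≤ 94.25, so it lies inside.
All remaining points lie in this disk, and no smaller disk contains both endpoints, so this is the minimum enclosing circle.

94.25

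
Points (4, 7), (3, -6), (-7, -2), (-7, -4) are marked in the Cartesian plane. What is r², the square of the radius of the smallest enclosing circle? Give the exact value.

1105/18

A smallest enclosing disk is always determined by at most three of the input points on its boundary.
The minimum enclosing circle is determined by three boundary points: (4, 7), (3, -6), (-7, -4).
Their circumcentre is (-5/6, 5/6) with r² = 1105/18.
The farthest remaining point (-7, -2) is at distance² 829/18 ≤ 1105/18.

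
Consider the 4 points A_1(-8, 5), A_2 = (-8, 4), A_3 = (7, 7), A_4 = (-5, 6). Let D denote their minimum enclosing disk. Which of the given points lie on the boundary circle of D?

The minimum enclosing circle of a finite set is fixed by two of the points (as a diameter) or three (as a circumcircle).
The farthest pair is A_2–A_3 with squared distance 234. The circle on this segment as diameter has centre (-0.5, 5.5) and r² = 234/4 = 58.5.
Check A_1: distance² to centre = 56.5 ≤ 58.5, so it lies inside.
All remaining points lie in this disk, and no smaller disk contains both endpoints, so this is the minimum enclosing circle.
The points at distance exactly r from the centre are A_2, A_3 — 2 points.

A_2, A_3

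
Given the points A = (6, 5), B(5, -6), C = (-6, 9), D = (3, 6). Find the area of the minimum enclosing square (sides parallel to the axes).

225

The bounding box has width 12 and height 15.
An axis-aligned square enclosing the set must have side ≥ max(width, height).
So the minimum side is max(12, 15) = 15.
Area = 15² = 225.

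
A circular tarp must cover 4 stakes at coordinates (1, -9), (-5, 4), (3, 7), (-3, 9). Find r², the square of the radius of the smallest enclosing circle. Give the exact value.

By Welzl's lemma the MEC is supported by two points (diametrically opposite) or three points (on a circumcircle).
The farthest pair is (1, -9)–(-3, 9) with squared distance 340. The circle on this segment as diameter has centre (-1, 0) and r² = 340/4 = 85.
Check (-5, 4): distance² to centre = 32 ≤ 85, so it lies inside.
All remaining points lie in this disk, and no smaller disk contains both endpoints, so this is the minimum enclosing circle.

85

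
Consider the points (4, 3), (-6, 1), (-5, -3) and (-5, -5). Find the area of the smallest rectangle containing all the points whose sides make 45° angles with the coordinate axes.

In coordinates u = x + y, v = x − y the rectangle is axis-aligned; the map (x,y)→(u,v) scales areas by 2.
u-values: 7, -5, -8, -10; range = 7 − (-10) = 17.
v-values: 1, -7, -2, 0; range = 1 − (-7) = 8.
Area = (17 × 8) / 2 = 68.

68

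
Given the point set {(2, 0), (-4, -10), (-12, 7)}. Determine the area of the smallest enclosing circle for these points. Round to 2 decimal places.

Call the three points A, B, C in the order given.
Side lengths²: AB² = 136, AC² = 245, BC² = 353.
Since BC² = 353 < 245 + 136 = 381, the triangle is acute, so the smallest enclosing circle is the circumcircle.
Circumcentre = (-191/26, -31/26), r² = 30005/338.
Area = π·r² = π·30005/338 ≈ 278.89.

278.89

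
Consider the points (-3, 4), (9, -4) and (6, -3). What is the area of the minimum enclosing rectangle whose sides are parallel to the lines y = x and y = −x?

40

In coordinates u = x + y, v = x − y the rectangle is axis-aligned; the map (x,y)→(u,v) scales areas by 2.
u-values: 1, 5, 3; range = 5 − 1 = 4.
v-values: -7, 13, 9; range = 13 − (-7) = 20.
Area = (4 × 20) / 2 = 40.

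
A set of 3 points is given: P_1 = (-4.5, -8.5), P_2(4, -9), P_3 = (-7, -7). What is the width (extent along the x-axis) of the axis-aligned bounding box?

11

max x = 4, min x = -7, so width = 11.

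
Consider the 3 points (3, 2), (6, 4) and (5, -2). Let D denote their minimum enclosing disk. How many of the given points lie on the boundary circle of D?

2

Call the three points A, B, C in the order given.
Side lengths²: AB² = 13, AC² = 20, BC² = 37.
Since BC² = 37 ≥ 20 + 13 = 33, the angle opposite BC is not acute, so the smallest enclosing circle has BC as diameter.
Centre = midpoint of BC = (5.5, 1), r² = 37/4 = 9.25.
The points at distance exactly r from the centre are (6, 4), (5, -2) — 2 points.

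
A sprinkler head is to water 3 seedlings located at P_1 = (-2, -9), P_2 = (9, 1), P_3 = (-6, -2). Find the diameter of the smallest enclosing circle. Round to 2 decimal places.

Side lengths²: P_1P_2² = 221, P_1P_3² = 65, P_2P_3² = 234.
Since P_2P_3² = 234 < 221 + 65 = 286, the triangle is acute, so the smallest enclosing circle is the circumcircle.
Circumcentre = (11/6, -13/6), r² = 1105/18.
Diameter = 2r = 2√(1105/18) ≈ 15.67.

15.67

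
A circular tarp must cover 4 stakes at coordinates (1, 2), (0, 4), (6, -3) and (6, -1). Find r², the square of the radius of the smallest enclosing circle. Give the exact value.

By Welzl's lemma the MEC is supported by two points (diametrically opposite) or three points (on a circumcircle).
The farthest pair is (0, 4)–(6, -3) with squared distance 85. The circle on this segment as diameter has centre (3, 0.5) and r² = 85/4 = 21.25.
Check (1, 2): distance² to centre = 6.25 ≤ 21.25, so it lies inside.
All remaining points lie in this disk, and no smaller disk contains both endpoints, so this is the minimum enclosing circle.

21.25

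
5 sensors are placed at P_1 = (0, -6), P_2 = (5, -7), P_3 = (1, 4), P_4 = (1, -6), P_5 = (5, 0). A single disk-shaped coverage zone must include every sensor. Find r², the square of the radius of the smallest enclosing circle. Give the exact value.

The minimum enclosing circle of a finite set is fixed by two of the points (as a diameter) or three (as a circumcircle).
The farthest pair is P_2–P_3 with squared distance 137. The circle on this segment as diameter has centre (3, -1.5) and r² = 137/4 = 34.25.
Check P_1: distance² to centre = 29.25 ≤ 34.25, so it lies inside.
All remaining points lie in this disk, and no smaller disk contains both endpoints, so this is the minimum enclosing circle.

34.25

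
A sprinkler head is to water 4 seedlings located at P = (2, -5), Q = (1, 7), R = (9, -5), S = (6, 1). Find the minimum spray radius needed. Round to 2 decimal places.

7.21

By Welzl's lemma the MEC is supported by two points (diametrically opposite) or three points (on a circumcircle).
The farthest pair is Q–R with squared distance 208. The circle on this segment as diameter has centre (5, 1) and r² = 208/4 = 52.
Check P: distance² to centre = 45 ≤ 52, so it lies inside.
All remaining points lie in this disk, and no smaller disk contains both endpoints, so this is the minimum enclosing circle.
r = √52 ≈ 7.21.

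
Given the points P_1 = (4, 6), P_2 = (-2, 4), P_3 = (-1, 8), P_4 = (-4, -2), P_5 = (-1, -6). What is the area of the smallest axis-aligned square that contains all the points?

196

The bounding box has width 8 and height 14.
An axis-aligned square enclosing the set must have side ≥ max(width, height).
So the minimum side is max(8, 14) = 14.
Area = 14² = 196.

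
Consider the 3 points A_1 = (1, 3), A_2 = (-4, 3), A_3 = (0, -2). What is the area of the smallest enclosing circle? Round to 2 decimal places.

Side lengths²: A_1A_2² = 25, A_1A_3² = 26, A_2A_3² = 41.
Since A_2A_3² = 41 < 26 + 25 = 51, the triangle is acute, so the smallest enclosing circle is the circumcircle.
Circumcentre = (-1.5, 0.9), r² = 10.66.
Area = π·r² = π·10.66 ≈ 33.49.

33.49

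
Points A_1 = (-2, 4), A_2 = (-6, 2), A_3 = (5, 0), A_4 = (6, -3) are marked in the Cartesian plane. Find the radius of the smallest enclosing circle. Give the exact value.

By Welzl's lemma the MEC is supported by two points (diametrically opposite) or three points (on a circumcircle).
The farthest pair is A_2–A_4 with squared distance 169. The circle on this segment as diameter has centre (0, -0.5) and r² = 169/4 = 42.25.
Check A_1: distance² to centre = 24.25 ≤ 42.25, so it lies inside.
All remaining points lie in this disk, and no smaller disk contains both endpoints, so this is the minimum enclosing circle.
r = √(42.25) = 6.5.

6.5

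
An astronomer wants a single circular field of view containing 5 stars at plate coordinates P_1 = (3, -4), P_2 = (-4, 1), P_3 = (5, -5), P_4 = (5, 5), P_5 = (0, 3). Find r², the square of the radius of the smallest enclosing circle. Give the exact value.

The minimum enclosing circle of a finite set is fixed by two of the points (as a diameter) or three (as a circumcircle).
The minimum enclosing circle is determined by three boundary points: P_2, P_3, P_4.
Their circumcentre is (11/6, 0) with r² = 1261/36.
The farthest remaining point P_1 is at distance² 625/36 ≤ 1261/36.

1261/36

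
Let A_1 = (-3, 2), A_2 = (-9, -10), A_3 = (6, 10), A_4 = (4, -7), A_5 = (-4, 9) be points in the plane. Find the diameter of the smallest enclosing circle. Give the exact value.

25

By Welzl's lemma the MEC is supported by two points (diametrically opposite) or three points (on a circumcircle).
The farthest pair is A_2–A_3 with squared distance 625. The circle on this segment as diameter has centre (-1.5, 0) and r² = 625/4 = 156.25.
Check A_1: distance² to centre = 6.25 ≤ 156.25, so it lies inside.
All remaining points lie in this disk, and no smaller disk contains both endpoints, so this is the minimum enclosing circle.
Diameter = 2r = 2√(156.25) = 25.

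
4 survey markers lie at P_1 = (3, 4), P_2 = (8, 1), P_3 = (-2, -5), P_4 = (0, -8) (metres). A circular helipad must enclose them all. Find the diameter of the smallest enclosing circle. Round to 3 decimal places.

12.587

A smallest enclosing disk is always determined by at most three of the input points on its boundary.
The minimum enclosing circle is determined by three boundary points: P_1, P_2, P_4.
Their circumcentre is (121/46, -105/46) with r² = 41905/1058.
The farthest remaining point P_3 is at distance² 30497/1058 ≤ 41905/1058.
Diameter = 2r = 2√(41905/1058) ≈ 12.587.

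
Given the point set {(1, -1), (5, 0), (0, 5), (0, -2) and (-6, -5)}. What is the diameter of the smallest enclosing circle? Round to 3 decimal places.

12.455

The minimum enclosing circle of a finite set is fixed by two of the points (as a diameter) or three (as a circumcircle).
The minimum enclosing circle is determined by three boundary points: (5, 0), (0, 5), (-6, -5).
Their circumcentre is (-1.125, -1.125) with r² = 38.78125.
The farthest remaining point (1, -1) is at distance² 4.53125 ≤ 38.78125.
Diameter = 2r = 2√(38.78125) ≈ 12.455.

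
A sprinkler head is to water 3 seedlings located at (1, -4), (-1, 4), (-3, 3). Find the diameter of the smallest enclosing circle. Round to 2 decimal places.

Call the three points A, B, C in the order given.
Side lengths²: AB² = 68, AC² = 65, BC² = 5.
Since AB² = 68 < 65 + 5 = 70, the triangle is acute, so the smallest enclosing circle is the circumcircle.
Circumcentre = (-2/9, -1/18), r² = 5525/324.
Diameter = 2r = 2√(5525/324) ≈ 8.26.

8.26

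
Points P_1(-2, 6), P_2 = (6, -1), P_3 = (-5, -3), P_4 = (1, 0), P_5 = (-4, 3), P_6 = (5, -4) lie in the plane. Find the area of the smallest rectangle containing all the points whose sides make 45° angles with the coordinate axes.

110.5

In coordinates u = x + y, v = x − y the rectangle is axis-aligned; the map (x,y)→(u,v) scales areas by 2.
u-values: 4, 5, -8, 1, -1, 1; range = 5 − (-8) = 13.
v-values: -8, 7, -2, 1, -7, 9; range = 9 − (-8) = 17.
Area = (13 × 17) / 2 = 110.5.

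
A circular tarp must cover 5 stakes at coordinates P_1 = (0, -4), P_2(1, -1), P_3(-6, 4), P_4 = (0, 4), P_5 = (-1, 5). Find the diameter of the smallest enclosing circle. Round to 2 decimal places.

The minimum enclosing circle is determined by three boundary points: P_1, P_3, P_5.
Their circumcentre is (-61/23, 6/23) with r² = 13325/529.
The farthest remaining point P_4 is at distance² 11117/529 ≤ 13325/529.
Diameter = 2r = 2√(13325/529) ≈ 10.04.

10.04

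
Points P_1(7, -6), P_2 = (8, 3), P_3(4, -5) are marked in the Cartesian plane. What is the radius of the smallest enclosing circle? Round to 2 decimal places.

Side lengths²: P_1P_2² = 82, P_1P_3² = 10, P_2P_3² = 80.
Since P_1P_2² = 82 < 80 + 10 = 90, the triangle is acute, so the smallest enclosing circle is the circumcircle.
Circumcentre = (48/7, -10/7), r² = 1025/49.
r = √(1025/49) ≈ 4.57.

4.57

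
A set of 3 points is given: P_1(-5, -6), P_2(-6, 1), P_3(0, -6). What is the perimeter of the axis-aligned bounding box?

Width = max x − min x = 0 − (-6) = 6.
Height = max y − min y = 1 − (-6) = 7.
Perimeter = 2(6 + 7) = 26.

26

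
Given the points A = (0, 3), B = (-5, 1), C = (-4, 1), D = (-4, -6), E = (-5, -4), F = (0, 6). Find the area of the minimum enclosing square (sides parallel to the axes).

144

The bounding box has width 5 and height 12.
An axis-aligned square enclosing the set must have side ≥ max(width, height).
So the minimum side is max(5, 12) = 12.
Area = 12² = 144.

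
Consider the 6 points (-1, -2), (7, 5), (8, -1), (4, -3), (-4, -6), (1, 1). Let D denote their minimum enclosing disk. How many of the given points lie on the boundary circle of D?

2

The minimum enclosing circle of a finite set is fixed by two of the points (as a diameter) or three (as a circumcircle).
The farthest pair is (7, 5)–(-4, -6) with squared distance 242. The circle on this segment as diameter has centre (1.5, -0.5) and r² = 242/4 = 60.5.
Check (-1, -2): distance² to centre = 8.5 ≤ 60.5, so it lies inside.
All remaining points lie in this disk, and no smaller disk contains both endpoints, so this is the minimum enclosing circle.
The points at distance exactly r from the centre are (7, 5), (-4, -6) — 2 points.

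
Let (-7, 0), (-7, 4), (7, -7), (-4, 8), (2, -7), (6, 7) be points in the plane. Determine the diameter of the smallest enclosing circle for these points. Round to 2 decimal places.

The minimum enclosing circle of a finite set is fixed by two of the points (as a diameter) or three (as a circumcircle).
The farthest pair is (7, -7)–(-4, 8) with squared distance 346. The circle on this segment as diameter has centre (1.5, 0.5) and r² = 346/4 = 86.5.
Check (-7, 0): distance² to centre = 72.5 ≤ 86.5, so it lies inside.
All remaining points lie in this disk, and no smaller disk contains both endpoints, so this is the minimum enclosing circle.
Diameter = 2r = 2√(86.5) ≈ 18.60.

18.60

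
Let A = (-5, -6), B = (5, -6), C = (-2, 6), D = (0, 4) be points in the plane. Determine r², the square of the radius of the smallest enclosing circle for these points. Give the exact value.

By Welzl's lemma the MEC is supported by two points (diametrically opposite) or three points (on a circumcircle).
The minimum enclosing circle is determined by three boundary points: A, B, C.
Their circumcentre is (0, -0.875) with r² = 51.265625.
The farthest remaining point D is at distance² 23.765625 ≤ 51.265625.

51.265625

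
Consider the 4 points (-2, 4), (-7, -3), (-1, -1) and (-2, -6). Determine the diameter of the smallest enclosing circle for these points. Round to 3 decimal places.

A smallest enclosing disk is always determined by at most three of the input points on its boundary.
The minimum enclosing circle is determined by three boundary points: (-2, 4), (-7, -3), (-2, -6).
Their circumcentre is (-2.4, -1) with r² = 25.16.
The farthest remaining point (-1, -1) is at distance² 1.96 ≤ 25.16.
Diameter = 2r = 2√(25.16) ≈ 10.032.

10.032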